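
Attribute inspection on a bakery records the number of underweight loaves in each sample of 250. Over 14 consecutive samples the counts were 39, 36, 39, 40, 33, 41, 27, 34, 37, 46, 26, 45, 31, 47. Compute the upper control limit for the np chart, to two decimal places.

54.10

p̄ = Σdᵢ / (k·n) = 521 / (14 × 250) = 0.14886
UCL = np̄ + 3·√(np̄(1−p̄)) = 37.2143 + 3 × √(37.2143×0.85114) = 37.2143 + 3 × 5.6280 = 54.0984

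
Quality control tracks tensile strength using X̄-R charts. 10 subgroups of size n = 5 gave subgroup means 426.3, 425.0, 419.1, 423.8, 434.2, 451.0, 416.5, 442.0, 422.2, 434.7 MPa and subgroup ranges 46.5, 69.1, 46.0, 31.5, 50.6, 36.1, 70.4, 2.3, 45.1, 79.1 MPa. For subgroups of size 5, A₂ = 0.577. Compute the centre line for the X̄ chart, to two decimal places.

429.48

X̄̄ = (426.3 + 425.0 + 419.1 + 423.8 + 434.2 + 451.0 + 416.5 + 442.0 + 422.2 + 434.7) / 10 = 4294.8000 / 10 = 429.4800
CL = X̄̄ = 429.4800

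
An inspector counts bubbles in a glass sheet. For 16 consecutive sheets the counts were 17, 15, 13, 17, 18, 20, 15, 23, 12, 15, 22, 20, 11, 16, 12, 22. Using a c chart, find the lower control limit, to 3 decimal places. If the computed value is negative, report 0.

c̄ = (17 + 15 + 13 + 17 + 18 + 20 + 15 + 23 + 12 + 15 + 22 + 20 + 11 + 16 + 12 + 22) / 16 = 268 / 16 = 16.7500
LCL = c̄ − 3√c̄ = 16.7500 − 3 × 4.0927 = 4.4720

4.472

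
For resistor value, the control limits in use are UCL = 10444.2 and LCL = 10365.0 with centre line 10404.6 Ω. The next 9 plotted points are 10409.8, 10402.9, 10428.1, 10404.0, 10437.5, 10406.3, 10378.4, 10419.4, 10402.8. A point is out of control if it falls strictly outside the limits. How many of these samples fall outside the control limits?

All 9 points lie within [10365.0, 10444.2].

0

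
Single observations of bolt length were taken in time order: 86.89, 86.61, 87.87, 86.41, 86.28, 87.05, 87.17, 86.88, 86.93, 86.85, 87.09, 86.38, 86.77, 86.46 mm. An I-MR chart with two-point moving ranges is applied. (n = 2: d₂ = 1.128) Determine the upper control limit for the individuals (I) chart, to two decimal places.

88.08

X̄ = (86.89 + 86.61 + 87.87 + 86.41 + 86.28 + 87.05 + 87.17 + 86.88 + 86.93 + 86.85 + 87.09 + 86.38 + 86.77 + 86.46) / 14 = 86.8314
Moving ranges: 0.28, 1.26, 1.46, 0.13, 0.77, 0.12, 0.29, 0.05, 0.08, 0.24, 0.71, 0.39, 0.31; M̄R̄ = 6.0900 / 13 = 0.4685
UCL = X̄ + 3·M̄R̄/d₂ = 86.8314 + 3 × 0.4685 / 1.128 = 88.0773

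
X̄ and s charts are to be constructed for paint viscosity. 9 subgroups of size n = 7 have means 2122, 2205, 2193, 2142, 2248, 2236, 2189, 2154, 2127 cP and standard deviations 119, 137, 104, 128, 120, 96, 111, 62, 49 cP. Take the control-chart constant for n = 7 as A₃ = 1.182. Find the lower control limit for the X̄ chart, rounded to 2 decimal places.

2057.94

X̄̄ = (2122 + 2205 + 2193 + 2142 + 2248 + 2236 + 2189 + 2154 + 2127) / 9 = 2179.5556
s̄ = (119 + 137 + 104 + 128 + 120 + 96 + 111 + 62 + 49) / 9 = 102.8889
LCL = X̄̄ − A₃·s̄ = 2179.5556 − 1.182 × 102.8889 = 2057.9409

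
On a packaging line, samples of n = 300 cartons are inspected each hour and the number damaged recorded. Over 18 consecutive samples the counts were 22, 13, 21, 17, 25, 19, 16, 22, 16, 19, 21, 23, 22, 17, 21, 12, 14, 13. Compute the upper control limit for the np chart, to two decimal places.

p̄ = Σdᵢ / (k·n) = 333 / (18 × 300) = 0.06167
UCL = np̄ + 3·√(np̄(1−p̄)) = 18.5000 + 3 × √(18.5000×0.93833) = 18.5000 + 3 × 4.1664 = 30.9993

31.00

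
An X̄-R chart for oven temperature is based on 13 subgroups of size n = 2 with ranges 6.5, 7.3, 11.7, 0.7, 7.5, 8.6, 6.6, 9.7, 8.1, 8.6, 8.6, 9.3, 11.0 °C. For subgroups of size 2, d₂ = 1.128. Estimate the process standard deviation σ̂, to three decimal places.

7.106

R̄ = (6.5 + 7.3 + 11.7 + 0.7 + 7.5 + 8.6 + 6.6 + 9.7 + 8.1 + 8.6 + 8.6 + 9.3 + 11.0) / 13 = 8.0154
σ̂ = R̄ / d₂ = 8.0154 / 1.128 = 7.1058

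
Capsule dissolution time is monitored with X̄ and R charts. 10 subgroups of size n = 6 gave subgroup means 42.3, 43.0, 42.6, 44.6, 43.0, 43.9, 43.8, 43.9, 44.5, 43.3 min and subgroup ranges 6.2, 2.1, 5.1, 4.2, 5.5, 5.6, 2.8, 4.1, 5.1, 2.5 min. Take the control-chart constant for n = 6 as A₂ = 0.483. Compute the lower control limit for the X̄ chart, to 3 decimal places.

X̄̄ = (42.3 + 43.0 + 42.6 + 44.6 + 43.0 + 43.9 + 43.8 + 43.9 + 44.5 + 43.3) / 10 = 434.9000 / 10 = 43.4900
R̄ = (6.2 + 2.1 + 5.1 + 4.2 + 5.5 + 5.6 + 2.8 + 4.1 + 5.1 + 2.5) / 10 = 43.2000 / 10 = 4.3200
LCL = X̄̄ − A₂·R̄ = 43.4900 − 0.483 × 4.3200 = 41.4034

41.403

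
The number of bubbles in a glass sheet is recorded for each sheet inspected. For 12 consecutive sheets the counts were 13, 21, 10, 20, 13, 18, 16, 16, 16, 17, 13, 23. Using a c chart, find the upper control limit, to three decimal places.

c̄ = (13 + 21 + 10 + 20 + 13 + 18 + 16 + 16 + 16 + 17 + 13 + 23) / 12 = 196 / 12 = 16.3333
UCL = c̄ + 3√c̄ = 16.3333 + 3 × √16.3333 = 16.3333 + 3 × 4.0415 = 28.4577

28.458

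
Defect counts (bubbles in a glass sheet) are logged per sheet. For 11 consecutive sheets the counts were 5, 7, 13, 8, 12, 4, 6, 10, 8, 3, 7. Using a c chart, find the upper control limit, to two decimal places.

15.79

c̄ = (5 + 7 + 13 + 8 + 12 + 4 + 6 + 10 + 8 + 3 + 7) / 11 = 83 / 11 = 7.5455
UCL = c̄ + 3√c̄ = 7.5455 + 3 × √7.5455 = 7.5455 + 3 × 2.7469 = 15.7862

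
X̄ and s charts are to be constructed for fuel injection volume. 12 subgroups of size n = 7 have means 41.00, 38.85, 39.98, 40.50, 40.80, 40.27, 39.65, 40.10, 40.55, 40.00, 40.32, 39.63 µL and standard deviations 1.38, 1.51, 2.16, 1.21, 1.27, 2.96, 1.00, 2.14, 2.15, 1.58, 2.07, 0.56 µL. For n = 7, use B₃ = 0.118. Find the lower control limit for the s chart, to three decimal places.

s̄ = (1.38 + 1.51 + 2.16 + 1.21 + 1.27 + 2.96 + 1.00 + 2.14 + 2.15 + 1.58 + 2.07 + 0.56) / 12 = 1.6658
LCL_s = B₃·s̄ = 0.118 × 1.6658 = 0.1966

0.197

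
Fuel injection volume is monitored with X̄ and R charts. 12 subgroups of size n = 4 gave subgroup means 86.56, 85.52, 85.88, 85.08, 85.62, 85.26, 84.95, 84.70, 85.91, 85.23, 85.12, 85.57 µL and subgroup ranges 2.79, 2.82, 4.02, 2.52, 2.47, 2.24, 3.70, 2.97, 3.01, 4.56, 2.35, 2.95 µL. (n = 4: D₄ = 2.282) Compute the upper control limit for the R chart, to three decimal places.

6.922

R̄ = (2.79 + 2.82 + 4.02 + 2.52 + 2.47 + 2.24 + 3.70 + 2.97 + 3.01 + 4.56 + 2.35 + 2.95) / 12 = 36.4000 / 12 = 3.0333
UCL_R = D₄·R̄ = 2.282 × 3.0333 = 6.9221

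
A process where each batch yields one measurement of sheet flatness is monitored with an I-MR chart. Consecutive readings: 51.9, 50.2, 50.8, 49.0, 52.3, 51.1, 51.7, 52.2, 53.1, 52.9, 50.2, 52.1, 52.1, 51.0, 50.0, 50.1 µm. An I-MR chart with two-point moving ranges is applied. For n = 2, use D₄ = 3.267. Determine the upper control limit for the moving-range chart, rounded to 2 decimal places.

3.83

Moving ranges: 1.7, 0.6, 1.8, 3.3, 1.2, 0.6, 0.5, 0.9, 0.2, 2.7, 1.9, 0.0, 1.1, 1.0, 0.1; M̄R̄ = 17.6000 / 15 = 1.1733
UCL_MR = D₄·M̄R̄ = 3.267 × 1.1733 = 3.8333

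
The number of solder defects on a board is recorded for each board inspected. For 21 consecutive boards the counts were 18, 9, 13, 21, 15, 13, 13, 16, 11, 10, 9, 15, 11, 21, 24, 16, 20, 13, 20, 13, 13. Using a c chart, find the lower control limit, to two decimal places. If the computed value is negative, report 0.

c̄ = (18 + 9 + 13 + 21 + 15 + 13 + 13 + 16 + 11 + 10 + 9 + 15 + 11 + 21 + 24 + 16 + 20 + 13 + 20 + 13 + 13) / 21 = 314 / 21 = 14.9524
LCL = c̄ − 3√c̄ = 14.9524 − 3 × 3.8668 = 3.3519

3.35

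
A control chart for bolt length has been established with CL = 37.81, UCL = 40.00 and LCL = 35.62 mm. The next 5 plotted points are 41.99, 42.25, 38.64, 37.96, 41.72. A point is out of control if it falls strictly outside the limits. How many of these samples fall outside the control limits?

3

Compare each point to [35.62, 40.00]: sample 1 = 41.99 > UCL; sample 2 = 42.25 > UCL; sample 5 = 41.72 > UCL.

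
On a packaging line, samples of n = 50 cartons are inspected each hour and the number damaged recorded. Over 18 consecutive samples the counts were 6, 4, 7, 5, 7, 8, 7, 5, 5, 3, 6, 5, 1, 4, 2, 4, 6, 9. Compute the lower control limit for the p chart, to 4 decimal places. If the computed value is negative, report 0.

0.0000

p̄ = Σdᵢ / (k·n) = 94 / (18 × 50) = 0.10444
LCL = p̄ − 3·√(p̄(1−p̄)/n) = 0.10444 − 3 × 0.04325 = -0.02531 → 0 (negative, so LCL = 0)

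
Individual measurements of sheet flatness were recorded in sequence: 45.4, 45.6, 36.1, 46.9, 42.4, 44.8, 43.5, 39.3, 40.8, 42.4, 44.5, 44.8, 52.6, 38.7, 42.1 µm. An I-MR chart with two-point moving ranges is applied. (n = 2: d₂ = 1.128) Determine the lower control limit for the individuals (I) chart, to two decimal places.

X̄ = (45.4 + 45.6 + 36.1 + 46.9 + 42.4 + 44.8 + 43.5 + 39.3 + 40.8 + 42.4 + 44.5 + 44.8 + 52.6 + 38.7 + 42.1) / 15 = 43.3267
Moving ranges: 0.2, 9.5, 10.8, 4.5, 2.4, 1.3, 4.2, 1.5, 1.6, 2.1, 0.3, 7.8, 13.9, 3.4; M̄R̄ = 63.5000 / 14 = 4.5357
LCL = X̄ − 3·M̄R̄/d₂ = 43.3267 − 3 × 4.5357 / 1.128 = 31.2636

31.26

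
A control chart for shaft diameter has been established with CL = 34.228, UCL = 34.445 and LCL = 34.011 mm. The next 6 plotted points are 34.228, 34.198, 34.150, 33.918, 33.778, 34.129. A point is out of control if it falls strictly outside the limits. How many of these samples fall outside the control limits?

Compare each point to [34.011, 34.445]: sample 4 = 33.918 < LCL; sample 5 = 33.778 < LCL.

2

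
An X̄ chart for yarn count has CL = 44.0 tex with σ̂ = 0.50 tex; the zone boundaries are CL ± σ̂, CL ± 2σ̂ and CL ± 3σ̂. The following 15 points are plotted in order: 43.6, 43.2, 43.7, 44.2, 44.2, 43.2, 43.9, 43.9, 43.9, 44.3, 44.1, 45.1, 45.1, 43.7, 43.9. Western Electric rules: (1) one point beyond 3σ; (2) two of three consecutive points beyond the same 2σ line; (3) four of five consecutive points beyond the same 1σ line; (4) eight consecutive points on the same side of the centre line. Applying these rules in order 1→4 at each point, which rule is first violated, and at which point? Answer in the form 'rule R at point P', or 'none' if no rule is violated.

Zone of each point (C = within 1σ̂, B = 1σ̂–2σ̂, A = 2σ̂–3σ̂, * = beyond 3σ̂; sign = side of CL): 1:-C, 2:-B, 3:-C, 4:+C, 5:+C, 6:-B, 7:-C, 8:-C, 9:-C, 10:+C, 11:+C, 12:+A, 13:+A, 14:-C, 15:-C
Rule 2 (two of three consecutive points beyond the same 2σ limit) is satisfied at point 13.

rule 2 at point 13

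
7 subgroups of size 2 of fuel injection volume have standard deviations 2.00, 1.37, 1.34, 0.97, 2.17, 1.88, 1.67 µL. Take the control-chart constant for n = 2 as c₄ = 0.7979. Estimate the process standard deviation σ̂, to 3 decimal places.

s̄ = (2.00 + 1.37 + 1.34 + 0.97 + 2.17 + 1.88 + 1.67) / 7 = 1.6286
σ̂ = s̄ / c₄ = 1.6286 / 0.7979 = 2.0411

2.041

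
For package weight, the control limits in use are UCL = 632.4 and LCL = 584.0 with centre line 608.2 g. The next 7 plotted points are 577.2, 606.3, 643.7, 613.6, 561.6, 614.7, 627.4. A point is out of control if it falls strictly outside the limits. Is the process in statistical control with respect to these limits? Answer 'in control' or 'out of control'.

Compare each point to [584.0, 632.4]: sample 1 = 577.2 < LCL; sample 3 = 643.7 > UCL; sample 5 = 561.6 < LCL.

out of control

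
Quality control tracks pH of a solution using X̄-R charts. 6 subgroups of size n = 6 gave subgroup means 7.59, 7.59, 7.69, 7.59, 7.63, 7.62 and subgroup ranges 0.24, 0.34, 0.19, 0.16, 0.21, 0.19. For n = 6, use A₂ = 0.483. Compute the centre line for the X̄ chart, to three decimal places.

X̄̄ = (7.59 + 7.59 + 7.69 + 7.59 + 7.63 + 7.62) / 6 = 45.7100 / 6 = 7.6183
CL = X̄̄ = 7.6183

7.618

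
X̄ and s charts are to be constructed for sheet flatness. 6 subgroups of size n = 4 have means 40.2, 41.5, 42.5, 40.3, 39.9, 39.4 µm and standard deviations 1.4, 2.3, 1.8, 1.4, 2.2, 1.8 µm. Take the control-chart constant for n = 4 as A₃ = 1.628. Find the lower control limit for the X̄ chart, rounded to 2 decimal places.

37.68

X̄̄ = (40.2 + 41.5 + 42.5 + 40.3 + 39.9 + 39.4) / 6 = 40.6333
s̄ = (1.4 + 2.3 + 1.8 + 1.4 + 2.2 + 1.8) / 6 = 1.8167
LCL = X̄̄ − A₃·s̄ = 40.6333 − 1.628 × 1.8167 = 37.6758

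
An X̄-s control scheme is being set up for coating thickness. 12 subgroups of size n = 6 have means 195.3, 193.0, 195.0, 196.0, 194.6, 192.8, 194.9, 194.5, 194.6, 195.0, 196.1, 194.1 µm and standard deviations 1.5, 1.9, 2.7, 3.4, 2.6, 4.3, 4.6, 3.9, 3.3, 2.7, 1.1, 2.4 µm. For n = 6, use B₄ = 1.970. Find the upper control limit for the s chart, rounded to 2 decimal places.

s̄ = (1.5 + 1.9 + 2.7 + 3.4 + 2.6 + 4.3 + 4.6 + 3.9 + 3.3 + 2.7 + 1.1 + 2.4) / 12 = 2.8667
UCL_s = B₄·s̄ = 1.970 × 2.8667 = 5.6473

5.65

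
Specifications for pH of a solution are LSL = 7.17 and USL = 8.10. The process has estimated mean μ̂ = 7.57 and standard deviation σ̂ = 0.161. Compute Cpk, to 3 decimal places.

0.828

Cpu = (USL − μ̂) / (3σ̂) = (8.10 − 7.57) / (3 × 0.161) = 1.0973; Cpl = (μ̂ − LSL) / (3σ̂) = (7.57 − 7.17) / (3 × 0.161) = 0.8282; Cpk = min(Cpu, Cpl) = 0.8282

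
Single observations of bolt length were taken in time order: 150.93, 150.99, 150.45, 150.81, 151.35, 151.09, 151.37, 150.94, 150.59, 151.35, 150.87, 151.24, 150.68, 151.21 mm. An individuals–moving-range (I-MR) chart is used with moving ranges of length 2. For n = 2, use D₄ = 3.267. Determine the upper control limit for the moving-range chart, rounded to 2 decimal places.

Moving ranges: 0.06, 0.54, 0.36, 0.54, 0.26, 0.28, 0.43, 0.35, 0.76, 0.48, 0.37, 0.56, 0.53; M̄R̄ = 5.5200 / 13 = 0.4246
UCL_MR = D₄·M̄R̄ = 3.267 × 0.4246 = 1.3872

1.39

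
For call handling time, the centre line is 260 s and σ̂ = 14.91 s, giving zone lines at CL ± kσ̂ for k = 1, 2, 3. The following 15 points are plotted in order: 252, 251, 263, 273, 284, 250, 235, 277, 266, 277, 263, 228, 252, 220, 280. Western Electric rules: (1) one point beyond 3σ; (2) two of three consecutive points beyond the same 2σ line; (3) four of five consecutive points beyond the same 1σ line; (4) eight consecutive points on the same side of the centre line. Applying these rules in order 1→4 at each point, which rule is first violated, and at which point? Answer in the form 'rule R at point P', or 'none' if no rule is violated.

Zone of each point (C = within 1σ̂, B = 1σ̂–2σ̂, A = 2σ̂–3σ̂, * = beyond 3σ̂; sign = side of CL): 1:-C, 2:-C, 3:+C, 4:+C, 5:+B, 6:-C, 7:-B, 8:+B, 9:+C, 10:+B, 11:+C, 12:-A, 13:-C, 14:-A, 15:+B
Rule 2 (two of three consecutive points beyond the same 2σ limit) is satisfied at point 14.

rule 2 at point 14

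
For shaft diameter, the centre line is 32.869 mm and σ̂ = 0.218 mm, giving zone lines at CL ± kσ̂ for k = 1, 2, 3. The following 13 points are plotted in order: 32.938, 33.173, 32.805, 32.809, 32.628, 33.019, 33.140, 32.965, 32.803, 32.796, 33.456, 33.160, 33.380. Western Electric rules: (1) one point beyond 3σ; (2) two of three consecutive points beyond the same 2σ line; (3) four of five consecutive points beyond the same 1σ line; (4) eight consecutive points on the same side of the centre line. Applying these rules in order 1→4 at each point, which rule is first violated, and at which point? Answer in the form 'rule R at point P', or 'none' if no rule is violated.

Zone of each point (C = within 1σ̂, B = 1σ̂–2σ̂, A = 2σ̂–3σ̂, * = beyond 3σ̂; sign = side of CL): 1:+C, 2:+B, 3:-C, 4:-C, 5:-B, 6:+C, 7:+B, 8:+C, 9:-C, 10:-C, 11:+A, 12:+B, 13:+A
Rule 2 (two of three consecutive points beyond the same 2σ limit) is satisfied at point 13.

rule 2 at point 13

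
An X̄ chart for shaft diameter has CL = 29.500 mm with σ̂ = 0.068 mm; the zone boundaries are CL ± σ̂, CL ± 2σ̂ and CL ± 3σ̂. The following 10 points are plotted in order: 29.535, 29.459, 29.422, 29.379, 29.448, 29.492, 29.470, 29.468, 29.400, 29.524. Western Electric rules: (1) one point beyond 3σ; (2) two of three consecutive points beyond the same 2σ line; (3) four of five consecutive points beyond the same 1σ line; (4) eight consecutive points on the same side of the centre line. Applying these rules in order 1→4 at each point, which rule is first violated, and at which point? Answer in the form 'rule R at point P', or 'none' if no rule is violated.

rule 4 at point 9

Zone of each point (C = within 1σ̂, B = 1σ̂–2σ̂, A = 2σ̂–3σ̂, * = beyond 3σ̂; sign = side of CL): 1:+C, 2:-C, 3:-B, 4:-B, 5:-C, 6:-C, 7:-C, 8:-C, 9:-B, 10:+C
Rule 4 (eight consecutive points on the same side of the centre line) is satisfied at point 9.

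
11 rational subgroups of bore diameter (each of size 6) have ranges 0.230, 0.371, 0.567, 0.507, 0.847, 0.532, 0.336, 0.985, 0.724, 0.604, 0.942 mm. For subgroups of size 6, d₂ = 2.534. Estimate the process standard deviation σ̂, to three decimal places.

R̄ = (0.230 + 0.371 + 0.567 + 0.507 + 0.847 + 0.532 + 0.336 + 0.985 + 0.724 + 0.604 + 0.942) / 11 = 0.6041
σ̂ = R̄ / d₂ = 0.6041 / 2.534 = 0.2384

0.238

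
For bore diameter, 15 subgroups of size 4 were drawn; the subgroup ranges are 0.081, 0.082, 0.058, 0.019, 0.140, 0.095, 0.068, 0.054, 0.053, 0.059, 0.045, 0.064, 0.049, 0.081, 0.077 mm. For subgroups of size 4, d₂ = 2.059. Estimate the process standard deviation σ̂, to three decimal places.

R̄ = (0.081 + 0.082 + 0.058 + 0.019 + 0.140 + 0.095 + 0.068 + 0.054 + 0.053 + 0.059 + 0.045 + 0.064 + 0.049 + 0.081 + 0.077) / 15 = 0.0683
σ̂ = R̄ / d₂ = 0.0683 / 2.059 = 0.0332

0.033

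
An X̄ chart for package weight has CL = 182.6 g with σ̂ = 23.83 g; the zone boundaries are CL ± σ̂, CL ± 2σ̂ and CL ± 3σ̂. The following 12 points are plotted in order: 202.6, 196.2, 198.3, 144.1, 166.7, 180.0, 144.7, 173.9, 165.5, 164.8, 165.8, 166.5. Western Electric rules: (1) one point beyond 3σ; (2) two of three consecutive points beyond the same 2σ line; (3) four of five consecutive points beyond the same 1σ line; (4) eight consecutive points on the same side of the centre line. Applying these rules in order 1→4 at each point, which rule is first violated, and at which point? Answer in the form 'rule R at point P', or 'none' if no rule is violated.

rule 4 at point 11

Zone of each point (C = within 1σ̂, B = 1σ̂–2σ̂, A = 2σ̂–3σ̂, * = beyond 3σ̂; sign = side of CL): 1:+C, 2:+C, 3:+C, 4:-B, 5:-C, 6:-C, 7:-B, 8:-C, 9:-C, 10:-C, 11:-C, 12:-C
Rule 4 (eight consecutive points on the same side of the centre line) is satisfied at point 11.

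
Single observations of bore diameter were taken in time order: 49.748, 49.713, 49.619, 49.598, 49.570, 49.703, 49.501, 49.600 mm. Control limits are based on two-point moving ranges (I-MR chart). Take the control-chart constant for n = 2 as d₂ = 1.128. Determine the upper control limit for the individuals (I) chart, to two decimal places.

49.86

X̄ = (49.748 + 49.713 + 49.619 + 49.598 + 49.570 + 49.703 + 49.501 + 49.600) / 8 = 49.6315
Moving ranges: 0.035, 0.094, 0.021, 0.028, 0.133, 0.202, 0.099; M̄R̄ = 0.6120 / 7 = 0.0874
UCL = X̄ + 3·M̄R̄/d₂ = 49.6315 + 3 × 0.0874 / 1.128 = 49.8640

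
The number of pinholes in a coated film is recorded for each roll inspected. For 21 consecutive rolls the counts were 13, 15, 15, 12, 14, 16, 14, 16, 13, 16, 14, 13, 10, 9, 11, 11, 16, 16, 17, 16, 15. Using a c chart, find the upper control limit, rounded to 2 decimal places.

c̄ = (13 + 15 + 15 + 12 + 14 + 16 + 14 + 16 + 13 + 16 + 14 + 13 + 10 + 9 + 11 + 11 + 16 + 16 + 17 + 16 + 15) / 21 = 292 / 21 = 13.9048
UCL = c̄ + 3√c̄ = 13.9048 + 3 × √13.9048 = 13.9048 + 3 × 3.7289 = 25.0915

25.09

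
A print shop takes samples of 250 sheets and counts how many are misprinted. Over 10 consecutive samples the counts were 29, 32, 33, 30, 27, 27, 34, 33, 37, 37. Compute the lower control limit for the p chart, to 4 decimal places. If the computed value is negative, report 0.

0.0643

p̄ = Σdᵢ / (k·n) = 319 / (10 × 250) = 0.12760
LCL = p̄ − 3·√(p̄(1−p̄)/n) = 0.12760 − 3 × 0.02110 = 0.06430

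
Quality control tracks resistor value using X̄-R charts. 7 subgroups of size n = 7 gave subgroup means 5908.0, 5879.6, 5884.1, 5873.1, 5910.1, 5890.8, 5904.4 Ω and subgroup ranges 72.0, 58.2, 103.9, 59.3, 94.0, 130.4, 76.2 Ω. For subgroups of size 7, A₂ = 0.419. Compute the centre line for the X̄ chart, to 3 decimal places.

5892.871

X̄̄ = (5908.0 + 5879.6 + 5884.1 + 5873.1 + 5910.1 + 5890.8 + 5904.4) / 7 = 41250.1000 / 7 = 5892.8714
CL = X̄̄ = 5892.8714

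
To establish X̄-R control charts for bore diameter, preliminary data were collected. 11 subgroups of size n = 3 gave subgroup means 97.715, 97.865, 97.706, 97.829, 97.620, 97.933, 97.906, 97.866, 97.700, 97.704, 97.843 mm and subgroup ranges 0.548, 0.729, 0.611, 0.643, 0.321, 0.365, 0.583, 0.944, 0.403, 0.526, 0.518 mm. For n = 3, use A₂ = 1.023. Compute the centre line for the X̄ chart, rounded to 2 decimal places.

X̄̄ = (97.715 + 97.865 + 97.706 + 97.829 + 97.620 + 97.933 + 97.906 + 97.866 + 97.700 + 97.704 + 97.843) / 11 = 1075.6870 / 11 = 97.7897
CL = X̄̄ = 97.7897

97.79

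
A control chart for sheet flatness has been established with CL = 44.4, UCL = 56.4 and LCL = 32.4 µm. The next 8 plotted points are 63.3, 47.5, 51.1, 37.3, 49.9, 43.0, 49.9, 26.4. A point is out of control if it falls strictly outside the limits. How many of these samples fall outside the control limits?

2

Compare each point to [32.4, 56.4]: sample 1 = 63.3 > UCL; sample 8 = 26.4 < LCL.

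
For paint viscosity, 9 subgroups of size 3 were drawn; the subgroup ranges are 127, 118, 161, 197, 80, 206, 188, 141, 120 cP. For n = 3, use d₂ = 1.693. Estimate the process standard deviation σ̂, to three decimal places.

R̄ = (127 + 118 + 161 + 197 + 80 + 206 + 188 + 141 + 120) / 9 = 148.6667
σ̂ = R̄ / d₂ = 148.6667 / 1.693 = 87.8126

87.813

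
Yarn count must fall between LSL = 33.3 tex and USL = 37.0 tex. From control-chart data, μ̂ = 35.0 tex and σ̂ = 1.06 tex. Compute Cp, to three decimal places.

0.582

Cp = (USL − LSL) / (6σ̂) = (37.0 − 33.3) / (6 × 1.06) = 3.7000 / 6.3600 = 0.5818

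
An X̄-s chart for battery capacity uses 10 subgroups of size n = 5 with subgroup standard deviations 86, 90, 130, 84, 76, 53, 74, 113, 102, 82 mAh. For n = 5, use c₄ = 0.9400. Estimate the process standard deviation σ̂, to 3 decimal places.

s̄ = (86 + 90 + 130 + 84 + 76 + 53 + 74 + 113 + 102 + 82) / 10 = 89.0000
σ̂ = s̄ / c₄ = 89.0000 / 0.9400 = 94.6809

94.681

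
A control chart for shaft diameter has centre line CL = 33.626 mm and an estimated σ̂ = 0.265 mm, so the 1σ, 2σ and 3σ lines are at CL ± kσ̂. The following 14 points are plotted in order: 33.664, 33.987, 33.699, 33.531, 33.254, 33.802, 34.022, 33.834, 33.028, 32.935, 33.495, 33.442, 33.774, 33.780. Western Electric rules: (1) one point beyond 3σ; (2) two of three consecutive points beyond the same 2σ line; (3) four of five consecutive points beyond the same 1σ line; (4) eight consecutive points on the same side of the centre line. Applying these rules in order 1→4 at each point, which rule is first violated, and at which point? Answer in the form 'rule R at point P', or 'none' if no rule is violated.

rule 2 at point 10

Zone of each point (C = within 1σ̂, B = 1σ̂–2σ̂, A = 2σ̂–3σ̂, * = beyond 3σ̂; sign = side of CL): 1:+C, 2:+B, 3:+C, 4:-C, 5:-B, 6:+C, 7:+B, 8:+C, 9:-A, 10:-A, 11:-C, 12:-C, 13:+C, 14:+C
Rule 2 (two of three consecutive points beyond the same 2σ limit) is satisfied at point 10.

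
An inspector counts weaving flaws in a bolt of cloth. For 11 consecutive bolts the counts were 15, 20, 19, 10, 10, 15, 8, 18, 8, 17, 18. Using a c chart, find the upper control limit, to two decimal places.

c̄ = (15 + 20 + 19 + 10 + 10 + 15 + 8 + 18 + 8 + 17 + 18) / 11 = 158 / 11 = 14.3636
UCL = c̄ + 3√c̄ = 14.3636 + 3 × √14.3636 = 14.3636 + 3 × 3.7899 = 25.7335

25.73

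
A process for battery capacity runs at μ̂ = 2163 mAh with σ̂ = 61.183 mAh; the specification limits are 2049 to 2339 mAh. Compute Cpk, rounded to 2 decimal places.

Cpu = (USL − μ̂) / (3σ̂) = (2339 − 2163) / (3 × 61.183) = 0.9589; Cpl = (μ̂ − LSL) / (3σ̂) = (2163 − 2049) / (3 × 61.183) = 0.6211; Cpk = min(Cpu, Cpl) = 0.6211

0.62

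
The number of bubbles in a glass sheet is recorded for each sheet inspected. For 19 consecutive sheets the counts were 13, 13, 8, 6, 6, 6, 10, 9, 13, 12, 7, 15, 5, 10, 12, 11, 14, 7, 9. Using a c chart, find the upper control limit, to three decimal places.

c̄ = (13 + 13 + 8 + 6 + 6 + 6 + 10 + 9 + 13 + 12 + 7 + 15 + 5 + 10 + 12 + 11 + 14 + 7 + 9) / 19 = 186 / 19 = 9.7895
UCL = c̄ + 3√c̄ = 9.7895 + 3 × √9.7895 = 9.7895 + 3 × 3.1288 = 19.1759

19.176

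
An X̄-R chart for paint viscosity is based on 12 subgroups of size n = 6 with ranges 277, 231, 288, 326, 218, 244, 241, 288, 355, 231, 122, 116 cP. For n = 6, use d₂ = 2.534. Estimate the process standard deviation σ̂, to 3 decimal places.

R̄ = (277 + 231 + 288 + 326 + 218 + 244 + 241 + 288 + 355 + 231 + 122 + 116) / 12 = 244.7500
σ̂ = R̄ / d₂ = 244.7500 / 2.534 = 96.5864

96.586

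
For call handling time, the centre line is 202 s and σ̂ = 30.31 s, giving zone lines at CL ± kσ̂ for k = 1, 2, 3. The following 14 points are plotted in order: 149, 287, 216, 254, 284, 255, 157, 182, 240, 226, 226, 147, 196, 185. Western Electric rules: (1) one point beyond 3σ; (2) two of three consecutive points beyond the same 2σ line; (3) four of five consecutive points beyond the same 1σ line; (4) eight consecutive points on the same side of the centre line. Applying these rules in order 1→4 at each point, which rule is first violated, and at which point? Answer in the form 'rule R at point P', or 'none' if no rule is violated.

rule 3 at point 6

Zone of each point (C = within 1σ̂, B = 1σ̂–2σ̂, A = 2σ̂–3σ̂, * = beyond 3σ̂; sign = side of CL): 1:-B, 2:+A, 3:+C, 4:+B, 5:+A, 6:+B, 7:-B, 8:-C, 9:+B, 10:+C, 11:+C, 12:-B, 13:-C, 14:-C
Rule 3 (four of five consecutive points beyond the same 1σ limit) is satisfied at point 6.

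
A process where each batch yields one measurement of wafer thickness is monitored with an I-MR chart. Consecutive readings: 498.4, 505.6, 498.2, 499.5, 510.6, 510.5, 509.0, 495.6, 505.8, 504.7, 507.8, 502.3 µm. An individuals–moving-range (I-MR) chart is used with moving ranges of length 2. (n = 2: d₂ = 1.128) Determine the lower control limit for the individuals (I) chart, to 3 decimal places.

489.034

X̄ = (498.4 + 505.6 + 498.2 + 499.5 + 510.6 + 510.5 + 509.0 + 495.6 + 505.8 + 504.7 + 507.8 + 502.3) / 12 = 504.0000
Moving ranges: 7.2, 7.4, 1.3, 11.1, 0.1, 1.5, 13.4, 10.2, 1.1, 3.1, 5.5; M̄R̄ = 61.9000 / 11 = 5.6273
LCL = X̄ − 3·M̄R̄/d₂ = 504.0000 − 3 × 5.6273 / 1.128 = 489.0338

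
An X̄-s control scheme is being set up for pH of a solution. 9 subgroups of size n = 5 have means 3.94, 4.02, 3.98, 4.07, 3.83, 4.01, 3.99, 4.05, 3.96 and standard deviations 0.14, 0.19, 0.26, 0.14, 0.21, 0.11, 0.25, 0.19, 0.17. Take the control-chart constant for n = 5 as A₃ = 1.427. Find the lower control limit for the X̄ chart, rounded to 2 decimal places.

X̄̄ = (3.94 + 4.02 + 3.98 + 4.07 + 3.83 + 4.01 + 3.99 + 4.05 + 3.96) / 9 = 3.9833
s̄ = (0.14 + 0.19 + 0.26 + 0.14 + 0.21 + 0.11 + 0.25 + 0.19 + 0.17) / 9 = 0.1844
LCL = X̄̄ − A₃·s̄ = 3.9833 − 1.427 × 0.1844 = 3.7201

3.72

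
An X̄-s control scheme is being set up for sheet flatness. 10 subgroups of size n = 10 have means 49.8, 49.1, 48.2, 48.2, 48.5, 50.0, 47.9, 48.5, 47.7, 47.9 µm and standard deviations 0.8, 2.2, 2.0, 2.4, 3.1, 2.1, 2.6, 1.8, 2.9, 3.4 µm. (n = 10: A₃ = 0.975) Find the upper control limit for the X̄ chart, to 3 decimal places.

50.852

X̄̄ = (49.8 + 49.1 + 48.2 + 48.2 + 48.5 + 50.0 + 47.9 + 48.5 + 47.7 + 47.9) / 10 = 48.5800
s̄ = (0.8 + 2.2 + 2.0 + 2.4 + 3.1 + 2.1 + 2.6 + 1.8 + 2.9 + 3.4) / 10 = 2.3300
UCL = X̄̄ + A₃·s̄ = 48.5800 + 0.975 × 2.3300 = 50.8517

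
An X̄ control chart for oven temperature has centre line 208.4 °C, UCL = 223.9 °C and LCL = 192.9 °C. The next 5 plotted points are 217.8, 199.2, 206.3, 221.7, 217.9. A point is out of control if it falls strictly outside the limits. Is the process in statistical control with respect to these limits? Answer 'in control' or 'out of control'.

All 5 points lie within [192.9, 223.9].

in control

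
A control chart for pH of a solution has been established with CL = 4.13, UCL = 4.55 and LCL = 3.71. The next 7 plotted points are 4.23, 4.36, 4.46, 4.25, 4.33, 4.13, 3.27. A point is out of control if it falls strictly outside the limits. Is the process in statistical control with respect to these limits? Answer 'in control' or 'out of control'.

Compare each point to [3.71, 4.55]: sample 7 = 3.27 < LCL.

out of control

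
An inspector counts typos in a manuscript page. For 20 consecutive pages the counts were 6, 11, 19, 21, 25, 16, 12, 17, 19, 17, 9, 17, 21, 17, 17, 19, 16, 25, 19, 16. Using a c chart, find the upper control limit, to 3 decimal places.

29.301

c̄ = (6 + 11 + 19 + 21 + 25 + 16 + 12 + 17 + 19 + 17 + 9 + 17 + 21 + 17 + 17 + 19 + 16 + 25 + 19 + 16) / 20 = 339 / 20 = 16.9500
UCL = c̄ + 3√c̄ = 16.9500 + 3 × √16.9500 = 16.9500 + 3 × 4.1170 = 29.3011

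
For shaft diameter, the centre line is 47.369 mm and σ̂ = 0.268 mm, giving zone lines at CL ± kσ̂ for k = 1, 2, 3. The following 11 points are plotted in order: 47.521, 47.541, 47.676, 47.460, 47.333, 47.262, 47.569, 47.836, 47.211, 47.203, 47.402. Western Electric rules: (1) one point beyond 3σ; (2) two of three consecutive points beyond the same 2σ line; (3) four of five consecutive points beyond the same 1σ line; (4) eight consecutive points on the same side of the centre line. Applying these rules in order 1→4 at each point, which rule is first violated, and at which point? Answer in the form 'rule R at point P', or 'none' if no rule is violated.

none

Zone of each point (C = within 1σ̂, B = 1σ̂–2σ̂, A = 2σ̂–3σ̂, * = beyond 3σ̂; sign = side of CL): 1:+C, 2:+C, 3:+B, 4:+C, 5:-C, 6:-C, 7:+C, 8:+B, 9:-C, 10:-C, 11:+C
No rule fires across all 11 points.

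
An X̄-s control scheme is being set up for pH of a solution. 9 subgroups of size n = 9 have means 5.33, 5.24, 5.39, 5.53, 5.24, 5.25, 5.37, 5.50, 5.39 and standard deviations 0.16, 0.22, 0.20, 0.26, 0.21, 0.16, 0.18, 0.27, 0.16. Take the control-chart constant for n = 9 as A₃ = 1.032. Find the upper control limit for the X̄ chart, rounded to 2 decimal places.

X̄̄ = (5.33 + 5.24 + 5.39 + 5.53 + 5.24 + 5.25 + 5.37 + 5.50 + 5.39) / 9 = 5.3600
s̄ = (0.16 + 0.22 + 0.20 + 0.26 + 0.21 + 0.16 + 0.18 + 0.27 + 0.16) / 9 = 0.2022
UCL = X̄̄ + A₃·s̄ = 5.3600 + 1.032 × 0.2022 = 5.5687

5.57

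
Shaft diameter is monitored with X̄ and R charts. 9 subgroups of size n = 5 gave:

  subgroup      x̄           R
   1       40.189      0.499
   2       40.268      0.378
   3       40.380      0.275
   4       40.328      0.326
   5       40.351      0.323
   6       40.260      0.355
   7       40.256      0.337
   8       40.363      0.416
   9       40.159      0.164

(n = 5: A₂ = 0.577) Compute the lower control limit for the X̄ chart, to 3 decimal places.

X̄̄ = (40.189 + 40.268 + 40.380 + 40.328 + 40.351 + 40.260 + 40.256 + 40.363 + 40.159) / 9 = 362.5540 / 9 = 40.2838
R̄ = (0.499 + 0.378 + 0.275 + 0.326 + 0.323 + 0.355 + 0.337 + 0.416 + 0.164) / 9 = 3.0730 / 9 = 0.3414
LCL = X̄̄ − A₂·R̄ = 40.2838 − 0.577 × 0.3414 = 40.0868

40.087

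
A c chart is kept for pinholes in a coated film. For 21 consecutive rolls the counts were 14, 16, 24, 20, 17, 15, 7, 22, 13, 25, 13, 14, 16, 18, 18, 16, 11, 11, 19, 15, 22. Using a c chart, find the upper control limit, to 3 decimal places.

c̄ = (14 + 16 + 24 + 20 + 17 + 15 + 7 + 22 + 13 + 25 + 13 + 14 + 16 + 18 + 18 + 16 + 11 + 11 + 19 + 15 + 22) / 21 = 346 / 21 = 16.4762
UCL = c̄ + 3√c̄ = 16.4762 + 3 × √16.4762 = 16.4762 + 3 × 4.0591 = 28.6535

28.653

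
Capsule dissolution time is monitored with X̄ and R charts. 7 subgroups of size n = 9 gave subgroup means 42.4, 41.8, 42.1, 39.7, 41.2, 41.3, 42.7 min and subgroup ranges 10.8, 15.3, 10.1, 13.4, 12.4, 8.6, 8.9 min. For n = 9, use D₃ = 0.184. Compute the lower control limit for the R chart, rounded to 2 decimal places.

R̄ = (10.8 + 15.3 + 10.1 + 13.4 + 12.4 + 8.6 + 8.9) / 7 = 79.5000 / 7 = 11.3571
LCL_R = D₃·R̄ = 0.184 × 11.3571 = 2.0897

2.09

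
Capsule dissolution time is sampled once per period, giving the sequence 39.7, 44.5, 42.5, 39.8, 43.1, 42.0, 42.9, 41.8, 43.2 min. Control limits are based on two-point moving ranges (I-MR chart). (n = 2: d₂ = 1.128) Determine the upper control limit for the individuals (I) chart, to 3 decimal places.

X̄ = (39.7 + 44.5 + 42.5 + 39.8 + 43.1 + 42.0 + 42.9 + 41.8 + 43.2) / 9 = 42.1667
Moving ranges: 4.8, 2.0, 2.7, 3.3, 1.1, 0.9, 1.1, 1.4; M̄R̄ = 17.3000 / 8 = 2.1625
UCL = X̄ + 3·M̄R̄/d₂ = 42.1667 + 3 × 2.1625 / 1.128 = 47.9180

47.918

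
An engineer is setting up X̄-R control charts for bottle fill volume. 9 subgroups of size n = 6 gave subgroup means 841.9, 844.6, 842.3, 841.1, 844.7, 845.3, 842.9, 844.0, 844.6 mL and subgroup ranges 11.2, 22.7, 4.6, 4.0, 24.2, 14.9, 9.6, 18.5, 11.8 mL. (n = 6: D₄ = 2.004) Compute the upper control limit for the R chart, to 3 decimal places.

R̄ = (11.2 + 22.7 + 4.6 + 4.0 + 24.2 + 14.9 + 9.6 + 18.5 + 11.8) / 9 = 121.5000 / 9 = 13.5000
UCL_R = D₄·R̄ = 2.004 × 13.5000 = 27.0540

27.054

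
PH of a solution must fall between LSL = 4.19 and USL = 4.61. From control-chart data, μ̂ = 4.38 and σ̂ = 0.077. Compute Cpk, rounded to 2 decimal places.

0.82

Cpu = (USL − μ̂) / (3σ̂) = (4.61 − 4.38) / (3 × 0.077) = 0.9957; Cpl = (μ̂ − LSL) / (3σ̂) = (4.38 − 4.19) / (3 × 0.077) = 0.8225; Cpk = min(Cpu, Cpl) = 0.8225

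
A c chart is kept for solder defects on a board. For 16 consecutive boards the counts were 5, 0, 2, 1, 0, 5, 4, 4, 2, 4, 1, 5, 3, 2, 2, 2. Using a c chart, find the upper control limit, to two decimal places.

7.49

c̄ = (5 + 0 + 2 + 1 + 0 + 5 + 4 + 4 + 2 + 4 + 1 + 5 + 3 + 2 + 2 + 2) / 16 = 42 / 16 = 2.6250
UCL = c̄ + 3√c̄ = 2.6250 + 3 × √2.6250 = 2.6250 + 3 × 1.6202 = 7.4856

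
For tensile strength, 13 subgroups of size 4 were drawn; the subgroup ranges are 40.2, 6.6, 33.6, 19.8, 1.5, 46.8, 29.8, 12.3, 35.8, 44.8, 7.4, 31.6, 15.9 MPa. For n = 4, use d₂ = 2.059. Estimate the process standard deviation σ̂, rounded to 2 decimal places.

12.18

R̄ = (40.2 + 6.6 + 33.6 + 19.8 + 1.5 + 46.8 + 29.8 + 12.3 + 35.8 + 44.8 + 7.4 + 31.6 + 15.9) / 13 = 25.0846
σ̂ = R̄ / d₂ = 25.0846 / 2.059 = 12.1829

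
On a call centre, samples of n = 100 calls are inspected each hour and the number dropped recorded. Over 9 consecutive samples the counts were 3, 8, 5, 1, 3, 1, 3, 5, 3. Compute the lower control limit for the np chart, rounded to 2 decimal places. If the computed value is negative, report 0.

0.00

p̄ = Σdᵢ / (k·n) = 32 / (9 × 100) = 0.03556
LCL = np̄ − 3·√(np̄(1−p̄)) = 3.5556 − 3 × 1.8518 = -1.9998 → 0 (negative, so LCL = 0)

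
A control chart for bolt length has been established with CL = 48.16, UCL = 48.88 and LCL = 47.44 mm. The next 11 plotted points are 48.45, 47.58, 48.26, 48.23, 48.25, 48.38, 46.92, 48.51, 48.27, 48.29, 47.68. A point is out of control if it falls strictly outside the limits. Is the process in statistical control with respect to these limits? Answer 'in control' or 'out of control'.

out of control

Compare each point to [47.44, 48.88]: sample 7 = 46.92 < LCL.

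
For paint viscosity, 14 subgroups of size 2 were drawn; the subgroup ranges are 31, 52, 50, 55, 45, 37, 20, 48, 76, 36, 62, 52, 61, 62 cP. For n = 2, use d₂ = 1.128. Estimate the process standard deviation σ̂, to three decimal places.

R̄ = (31 + 52 + 50 + 55 + 45 + 37 + 20 + 48 + 76 + 36 + 62 + 52 + 61 + 62) / 14 = 49.0714
σ̂ = R̄ / d₂ = 49.0714 / 1.128 = 43.5030

43.503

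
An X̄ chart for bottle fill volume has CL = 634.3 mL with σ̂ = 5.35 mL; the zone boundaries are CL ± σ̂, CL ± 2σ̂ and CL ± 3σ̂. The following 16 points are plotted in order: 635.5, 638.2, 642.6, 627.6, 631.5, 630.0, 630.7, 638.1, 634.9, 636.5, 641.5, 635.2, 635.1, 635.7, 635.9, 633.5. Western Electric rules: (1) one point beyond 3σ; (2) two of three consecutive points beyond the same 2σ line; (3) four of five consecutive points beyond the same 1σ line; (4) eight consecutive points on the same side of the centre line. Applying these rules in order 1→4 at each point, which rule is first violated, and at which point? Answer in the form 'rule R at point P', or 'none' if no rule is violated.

rule 4 at point 15

Zone of each point (C = within 1σ̂, B = 1σ̂–2σ̂, A = 2σ̂–3σ̂, * = beyond 3σ̂; sign = side of CL): 1:+C, 2:+C, 3:+B, 4:-B, 5:-C, 6:-C, 7:-C, 8:+C, 9:+C, 10:+C, 11:+B, 12:+C, 13:+C, 14:+C, 15:+C, 16:-C
Rule 4 (eight consecutive points on the same side of the centre line) is satisfied at point 15.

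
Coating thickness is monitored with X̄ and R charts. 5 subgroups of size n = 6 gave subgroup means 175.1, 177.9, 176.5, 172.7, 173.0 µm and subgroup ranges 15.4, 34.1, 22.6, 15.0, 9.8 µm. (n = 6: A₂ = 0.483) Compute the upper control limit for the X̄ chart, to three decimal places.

X̄̄ = (175.1 + 177.9 + 176.5 + 172.7 + 173.0) / 5 = 875.2000 / 5 = 175.0400
R̄ = (15.4 + 34.1 + 22.6 + 15.0 + 9.8) / 5 = 96.9000 / 5 = 19.3800
UCL = X̄̄ + A₂·R̄ = 175.0400 + 0.483 × 19.3800 = 184.4005

184.401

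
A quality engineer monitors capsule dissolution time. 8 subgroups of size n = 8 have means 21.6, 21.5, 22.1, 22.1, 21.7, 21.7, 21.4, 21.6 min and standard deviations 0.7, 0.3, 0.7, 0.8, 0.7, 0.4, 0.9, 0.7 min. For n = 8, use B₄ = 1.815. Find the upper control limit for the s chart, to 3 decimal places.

1.180

s̄ = (0.7 + 0.3 + 0.7 + 0.8 + 0.7 + 0.4 + 0.9 + 0.7) / 8 = 0.6500
UCL_s = B₄·s̄ = 1.815 × 0.6500 = 1.1798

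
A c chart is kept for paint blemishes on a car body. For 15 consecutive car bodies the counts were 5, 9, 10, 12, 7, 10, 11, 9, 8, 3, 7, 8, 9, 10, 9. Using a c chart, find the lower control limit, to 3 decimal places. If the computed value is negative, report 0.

0.000

c̄ = (5 + 9 + 10 + 12 + 7 + 10 + 11 + 9 + 8 + 3 + 7 + 8 + 9 + 10 + 9) / 15 = 127 / 15 = 8.4667
LCL = c̄ − 3√c̄ = 8.4667 − 3 × 2.9098 = -0.2626 → 0 (cannot be negative)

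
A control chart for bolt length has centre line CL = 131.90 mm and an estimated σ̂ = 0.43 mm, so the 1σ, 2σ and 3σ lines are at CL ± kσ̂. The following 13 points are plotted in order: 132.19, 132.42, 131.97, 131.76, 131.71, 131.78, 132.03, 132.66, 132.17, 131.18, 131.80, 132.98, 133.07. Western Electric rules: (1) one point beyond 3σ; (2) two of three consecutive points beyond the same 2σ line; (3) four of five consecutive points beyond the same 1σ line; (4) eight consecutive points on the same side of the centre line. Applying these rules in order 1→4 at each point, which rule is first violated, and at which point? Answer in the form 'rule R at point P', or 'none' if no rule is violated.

rule 2 at point 13

Zone of each point (C = within 1σ̂, B = 1σ̂–2σ̂, A = 2σ̂–3σ̂, * = beyond 3σ̂; sign = side of CL): 1:+C, 2:+B, 3:+C, 4:-C, 5:-C, 6:-C, 7:+C, 8:+B, 9:+C, 10:-B, 11:-C, 12:+A, 13:+A
Rule 2 (two of three consecutive points beyond the same 2σ limit) is satisfied at point 13.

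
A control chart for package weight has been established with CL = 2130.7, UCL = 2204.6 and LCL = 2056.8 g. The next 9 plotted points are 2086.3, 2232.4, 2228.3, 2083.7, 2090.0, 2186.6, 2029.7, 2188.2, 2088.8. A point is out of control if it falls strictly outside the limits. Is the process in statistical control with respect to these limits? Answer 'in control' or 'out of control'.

out of control

Compare each point to [2056.8, 2204.6]: sample 2 = 2232.4 > UCL; sample 3 = 2228.3 > UCL; sample 7 = 2029.7 < LCL.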